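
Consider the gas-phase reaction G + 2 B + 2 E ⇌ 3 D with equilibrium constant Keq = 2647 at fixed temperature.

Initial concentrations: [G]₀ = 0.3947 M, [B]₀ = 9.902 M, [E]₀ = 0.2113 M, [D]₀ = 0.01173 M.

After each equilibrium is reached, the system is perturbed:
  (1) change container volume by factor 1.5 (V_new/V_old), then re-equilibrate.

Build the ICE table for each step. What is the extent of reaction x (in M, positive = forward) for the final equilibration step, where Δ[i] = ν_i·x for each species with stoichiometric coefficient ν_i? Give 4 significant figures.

Q₀ = 9.3408e-07 vs Keq = 2647 ⇒ Q<K, forward
Step 1:
                    G           B           E           D
  init         0.3947       9.902      0.2113     0.01173
  Δ           -0.1053     -0.2106     -0.2106      0.3159
  eq           0.2894       9.691  6.9914e-04      0.3276
  solve Keq expr → x = 0.1053; check Q = 2647
Then change container volume by factor 1.5 (V_new/V_old).
Step 2:
                    G           B           E           D
  init         0.1929       6.461  4.6609e-04      0.2184
  Δ        1.1557e-04  2.3115e-04  2.3115e-04 -3.4672e-04
  eq            0.193       6.461  6.9724e-04      0.2181
  solve Keq expr → x = -1.1557e-04; check Q = 2647

x = -1.1557e-04 M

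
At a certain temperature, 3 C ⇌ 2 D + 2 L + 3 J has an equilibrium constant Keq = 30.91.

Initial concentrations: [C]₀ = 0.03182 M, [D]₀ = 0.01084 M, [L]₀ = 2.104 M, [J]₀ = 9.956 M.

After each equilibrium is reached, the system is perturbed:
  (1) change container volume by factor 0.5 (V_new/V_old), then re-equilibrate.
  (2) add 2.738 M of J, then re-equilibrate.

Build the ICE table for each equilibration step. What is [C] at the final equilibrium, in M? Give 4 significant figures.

[C]_eq = 0.09561 M

Q₀ = 1.5933e+04 vs Keq = 30.91 ⇒ Q>K, reverse
Step 1:
                   C          D          L          J
  I          0.03182    0.01084      2.104      9.956
  C          0.01497  -0.009983  -0.009983   -0.01497
  E          0.04679 8.5744e-04      2.094      9.941
  solve Keq expr → x = -0.004991; check Q = 30.91
Then change container volume by factor 0.5 (V_new/V_old).
Step 2:
                   C          D          L          J
  I          0.09359   0.001715      4.188      19.88
  C         0.001909  -0.001273  -0.001273  -0.001909
  E           0.0955 4.4211e-04      4.187      19.88
  solve Keq expr → x = -6.3639e-04; check Q = 30.91
Then add 2.738 M of J.
Step 3:
                   C          D          L          J
  I           0.0955 4.4211e-04      4.187      22.62
  C       1.1569e-04 -7.7125e-05 -7.7125e-05 -1.1569e-04
  E          0.09561 3.6498e-04      4.187      22.62
  solve Keq expr → x = -3.8562e-05; check Q = 30.91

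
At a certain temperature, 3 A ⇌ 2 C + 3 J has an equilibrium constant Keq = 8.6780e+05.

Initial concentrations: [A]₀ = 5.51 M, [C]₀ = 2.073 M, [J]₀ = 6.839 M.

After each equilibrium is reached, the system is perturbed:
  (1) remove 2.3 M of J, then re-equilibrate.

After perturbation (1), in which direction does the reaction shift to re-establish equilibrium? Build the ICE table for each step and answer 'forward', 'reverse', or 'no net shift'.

Direction: forward

Q₀ = 8.217 vs Keq = 8.6780e+05 ⇒ Q<K, forward
Step 1:
                   A          C          J
  I             5.51      2.073      6.839
  C            -5.12      3.413       5.12
  E             0.39      5.486      11.96
  solve Keq expr → x = 1.707; check Q = 8.6780e+05
Then remove 2.3 M of J.
Step 2:
                   A          C          J
  I             0.39      5.486      9.659
  C         -0.07088    0.04725    0.07088
  E           0.3191      5.534       9.73
  solve Keq expr → x = 0.02363; check Q = 8.6780e+05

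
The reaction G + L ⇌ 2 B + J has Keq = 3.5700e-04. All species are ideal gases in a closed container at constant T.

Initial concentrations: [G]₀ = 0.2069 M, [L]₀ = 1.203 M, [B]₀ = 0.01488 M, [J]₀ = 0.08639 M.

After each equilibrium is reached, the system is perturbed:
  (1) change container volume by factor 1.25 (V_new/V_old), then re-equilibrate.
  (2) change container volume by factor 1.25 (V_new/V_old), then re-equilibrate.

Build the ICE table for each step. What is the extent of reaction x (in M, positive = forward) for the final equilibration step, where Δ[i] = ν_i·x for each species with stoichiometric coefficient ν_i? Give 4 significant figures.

x = 0.00109 M

Q₀ = 7.6850e-05 vs Keq = 3.5700e-04 ⇒ Q<K, forward
Step 1:
                   G          L          B          J
  I           0.2069      1.203    0.01488    0.08639
  C        -0.007601  -0.007601     0.0152   0.007601
  E           0.1993      1.195    0.03008    0.09399
  solve Keq expr → x = 0.007601; check Q = 3.5700e-04
Then change container volume by factor 1.25 (V_new/V_old).
Step 2:
                   G          L          B          J
  I           0.1594     0.9563    0.02407    0.07519
  C        -0.001249  -0.001249   0.002498   0.001249
  E           0.1582     0.9551    0.02656    0.07644
  solve Keq expr → x = 0.001249; check Q = 3.5700e-04
Then change container volume by factor 1.25 (V_new/V_old).
Step 3:
                   G          L          B          J
  I           0.1266     0.7641    0.02125    0.06115
  C         -0.00109   -0.00109   0.002181    0.00109
  E           0.1255      0.763    0.02343    0.06224
  solve Keq expr → x = 0.00109; check Q = 3.5700e-04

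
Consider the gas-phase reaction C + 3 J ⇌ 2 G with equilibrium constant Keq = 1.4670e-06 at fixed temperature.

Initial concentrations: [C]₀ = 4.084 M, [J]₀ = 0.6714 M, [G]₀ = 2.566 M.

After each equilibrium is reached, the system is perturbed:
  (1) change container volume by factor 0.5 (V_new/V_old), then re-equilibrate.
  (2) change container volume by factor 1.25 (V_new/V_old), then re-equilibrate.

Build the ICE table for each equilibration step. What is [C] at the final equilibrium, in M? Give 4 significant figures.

[C]_eq = 8.553 M

Q₀ = 5.327 vs Keq = 1.4670e-06 ⇒ Q>K, reverse
Step 1:
                  C         J         G
  I           4.084    0.6714     2.566
  C            1.27     3.809    -2.539
  E           5.354     4.481   0.02658
  solve Keq expr → x = -1.27; check Q = 1.4670e-06
Then change container volume by factor 0.5 (V_new/V_old).
Step 2:
                  C         J         G
  I           10.71     8.961   0.05316
  C        -0.02583  -0.07748   0.05166
  E           10.68     8.884    0.1048
  solve Keq expr → x = 0.02583; check Q = 1.4670e-06
Then change container volume by factor 1.25 (V_new/V_old).
Step 3:
                  C         J         G
  I           8.545     7.107   0.08385
  C        0.008195   0.02458  -0.01639
  E           8.553     7.131   0.06746
  solve Keq expr → x = -0.008195; check Q = 1.4670e-06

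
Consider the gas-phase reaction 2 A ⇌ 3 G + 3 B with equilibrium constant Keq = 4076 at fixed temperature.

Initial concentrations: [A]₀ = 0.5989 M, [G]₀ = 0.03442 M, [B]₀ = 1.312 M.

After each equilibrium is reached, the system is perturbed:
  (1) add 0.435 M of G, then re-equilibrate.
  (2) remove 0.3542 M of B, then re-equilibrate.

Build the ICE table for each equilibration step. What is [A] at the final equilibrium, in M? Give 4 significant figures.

[A]_eq = 0.05406 M

Q₀ = 2.5676e-04 vs Keq = 4076 ⇒ Q<K, forward
Step 1:
                  A         G         B
  Initial    0.5989   0.03442     1.312
  Change    -0.5587     0.838     0.838
  Equil     0.04024    0.8724      2.15
  solve Keq expr → x = 0.2793; check Q = 4076
Then add 0.435 M of G.
Step 2:
                  A         G         B
  Initial   0.04024     1.307      2.15
  Change      0.028    -0.042    -0.042
  Equil     0.06824     1.265     2.108
  solve Keq expr → x = -0.014; check Q = 4076
Then remove 0.3542 M of B.
Step 3:
                  A         G         B
  Initial   0.06824     1.265     1.754
  Change   -0.01418   0.02126   0.02126
  Equil     0.05406     1.287     1.775
  solve Keq expr → x = 0.007088; check Q = 4076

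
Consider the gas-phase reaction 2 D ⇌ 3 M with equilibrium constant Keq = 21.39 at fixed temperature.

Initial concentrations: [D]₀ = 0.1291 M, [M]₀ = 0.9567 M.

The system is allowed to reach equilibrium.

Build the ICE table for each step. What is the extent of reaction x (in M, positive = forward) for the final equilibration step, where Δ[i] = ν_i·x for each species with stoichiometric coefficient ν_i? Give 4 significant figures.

Q₀ = 52.54 vs Keq = 21.39 ⇒ Q>K, reverse
Step 1:
                    D           M
  Initial      0.1291      0.9567
  Change      0.04994    -0.07491
  Equil         0.179      0.8818
  solve Keq expr → x = -0.02497; check Q = 21.39

x = -0.02497 M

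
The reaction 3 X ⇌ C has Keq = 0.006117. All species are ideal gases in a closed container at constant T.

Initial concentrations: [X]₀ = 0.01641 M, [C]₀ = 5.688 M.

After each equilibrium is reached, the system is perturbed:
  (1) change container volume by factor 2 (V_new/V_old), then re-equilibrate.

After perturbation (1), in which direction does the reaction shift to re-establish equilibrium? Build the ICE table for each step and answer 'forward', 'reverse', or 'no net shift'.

Direction: reverse

Q₀ = 1.2872e+06 vs Keq = 0.006117 ⇒ Q>K, reverse
Step 1:
                   X          C
  I          0.01641      5.688
  C            7.913     -2.638
  E             7.93       3.05
  solve Keq expr → x = -2.638; check Q = 0.006117
Then change container volume by factor 2 (V_new/V_old).
Step 2:
                   X          C
  I            3.965      1.525
  C             1.53    -0.5101
  E            5.495      1.015
  solve Keq expr → x = -0.5101; check Q = 0.006117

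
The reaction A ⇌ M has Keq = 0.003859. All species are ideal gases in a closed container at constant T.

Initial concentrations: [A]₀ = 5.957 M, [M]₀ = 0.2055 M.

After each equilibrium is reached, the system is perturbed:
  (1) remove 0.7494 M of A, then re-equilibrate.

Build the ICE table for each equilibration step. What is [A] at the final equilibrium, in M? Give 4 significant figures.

[A]_eq = 5.392 M

Q₀ = 0.0345 vs Keq = 0.003859 ⇒ Q>K, reverse
Step 1:
                   A          M
  I            5.957     0.2055
  C           0.1818    -0.1818
  E            6.139    0.02369
  solve Keq expr → x = -0.1818; check Q = 0.003859
Then remove 0.7494 M of A.
Step 2:
                   A          M
  I            5.389    0.02369
  C         0.002881  -0.002881
  E            5.392    0.02081
  solve Keq expr → x = -0.002881; check Q = 0.003859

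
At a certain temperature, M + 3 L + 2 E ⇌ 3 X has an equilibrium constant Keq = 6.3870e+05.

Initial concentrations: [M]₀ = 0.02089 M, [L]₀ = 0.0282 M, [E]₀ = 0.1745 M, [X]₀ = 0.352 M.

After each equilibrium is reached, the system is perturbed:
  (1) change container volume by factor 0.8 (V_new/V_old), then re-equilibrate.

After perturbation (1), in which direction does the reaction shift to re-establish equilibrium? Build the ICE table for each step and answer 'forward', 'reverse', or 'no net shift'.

Direction: forward

Q₀ = 3.0574e+06 vs Keq = 6.3870e+05 ⇒ Q>K, reverse
Step 1:
                  M         L         E         X
  I         0.02089    0.0282    0.1745     0.352
  C        0.004432    0.0133  0.008864   -0.0133
  E         0.02532    0.0415    0.1834    0.3387
  solve Keq expr → x = -0.004432; check Q = 6.3870e+05
Then change container volume by factor 0.8 (V_new/V_old).
Step 2:
                  M         L         E         X
  I         0.03165   0.05187    0.2292    0.4234
  C       -0.002579 -0.007737 -0.005158  0.007737
  E         0.02907   0.04413     0.224    0.4311
  solve Keq expr → x = 0.002579; check Q = 6.3870e+05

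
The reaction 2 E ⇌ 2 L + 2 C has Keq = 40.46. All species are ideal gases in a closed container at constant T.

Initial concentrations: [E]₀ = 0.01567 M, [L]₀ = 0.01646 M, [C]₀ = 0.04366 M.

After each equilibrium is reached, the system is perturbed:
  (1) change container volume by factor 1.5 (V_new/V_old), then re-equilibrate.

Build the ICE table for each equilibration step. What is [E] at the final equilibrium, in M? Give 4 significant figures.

Q₀ = 0.002103 vs Keq = 40.46 ⇒ Q<K, forward
Step 1:
                    E           L           C
  Initial     0.01567     0.01646     0.04366
  Change     -0.01537     0.01537     0.01537
  Equil    2.9546e-04     0.03183     0.05903
  solve Keq expr → x = 0.007687; check Q = 40.46
Then change container volume by factor 1.5 (V_new/V_old).
Step 2:
                    E           L           C
  Initial  1.9697e-04     0.02122     0.03936
  Change  -6.5037e-05  6.5037e-05  6.5037e-05
  Equil    1.3193e-04     0.02129     0.03942
  solve Keq expr → x = 3.2518e-05; check Q = 40.46

[E]_eq = 1.3193e-04 M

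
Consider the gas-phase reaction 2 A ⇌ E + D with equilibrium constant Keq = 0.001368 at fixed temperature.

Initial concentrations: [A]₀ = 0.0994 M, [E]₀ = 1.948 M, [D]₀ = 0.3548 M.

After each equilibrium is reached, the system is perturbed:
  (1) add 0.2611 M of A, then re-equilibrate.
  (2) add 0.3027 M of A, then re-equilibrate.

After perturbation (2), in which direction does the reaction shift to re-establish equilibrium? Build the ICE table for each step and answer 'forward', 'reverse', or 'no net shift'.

Direction: forward

Q₀ = 69.95 vs Keq = 0.001368 ⇒ Q>K, reverse
Step 1:
                   A          E          D
  init        0.0994      1.948     0.3548
  Δ           0.7085    -0.3542    -0.3542
  eq          0.8079      1.594 5.6022e-04
  solve Keq expr → x = -0.3542; check Q = 0.001368
Then add 0.2611 M of A.
Step 2:
                   A          E          D
  init         1.069      1.594 5.6022e-04
  Δ       -8.3767e-04 4.1884e-04 4.1884e-04
  eq           1.068      1.594 9.7905e-04
  solve Keq expr → x = 4.1884e-04; check Q = 0.001368
Then add 0.3027 M of A.
Step 3:
                   A          E          D
  init         1.371      1.594 9.7905e-04
  Δ         -0.00126 6.2994e-04 6.2994e-04
  eq            1.37      1.595   0.001609
  solve Keq expr → x = 6.2994e-04; check Q = 0.001368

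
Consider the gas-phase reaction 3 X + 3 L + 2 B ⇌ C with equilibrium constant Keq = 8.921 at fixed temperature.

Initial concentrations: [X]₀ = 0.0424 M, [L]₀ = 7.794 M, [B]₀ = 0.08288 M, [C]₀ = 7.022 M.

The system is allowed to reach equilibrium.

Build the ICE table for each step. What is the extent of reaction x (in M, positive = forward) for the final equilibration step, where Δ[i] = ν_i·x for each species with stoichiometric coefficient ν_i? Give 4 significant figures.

Q₀ = 2.8326e+04 vs Keq = 8.921 ⇒ Q>K, reverse
Step 1:
                    X           L           B           C
  Initial      0.0424       7.794     0.08288       7.022
  Change       0.2475      0.2475       0.165    -0.08248
  Equil        0.2899       8.041      0.2478        6.94
  solve Keq expr → x = -0.08248; check Q = 8.921

x = -0.08248 M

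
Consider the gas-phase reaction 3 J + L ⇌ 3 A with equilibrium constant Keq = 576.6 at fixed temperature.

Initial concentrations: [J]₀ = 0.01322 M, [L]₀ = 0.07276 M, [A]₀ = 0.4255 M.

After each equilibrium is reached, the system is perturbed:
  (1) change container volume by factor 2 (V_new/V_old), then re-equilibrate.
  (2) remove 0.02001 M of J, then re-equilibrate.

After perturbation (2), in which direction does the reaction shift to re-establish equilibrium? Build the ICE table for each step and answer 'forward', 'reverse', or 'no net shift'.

Q₀ = 4.5826e+05 vs Keq = 576.6 ⇒ Q>K, reverse
Step 1:
                    J           L           A
  init        0.01322     0.07276      0.4255
  Δ           0.07734     0.02578    -0.07734
  eq          0.09056     0.09854      0.3482
  solve Keq expr → x = -0.02578; check Q = 576.6
Then change container volume by factor 2 (V_new/V_old).
Step 2:
                    J           L           A
  init        0.04528     0.04927      0.1741
  Δ          0.008139    0.002713   -0.008139
  eq          0.05342     0.05198      0.1659
  solve Keq expr → x = -0.002713; check Q = 576.6
Then remove 0.02001 M of J.
Step 3:
                    J           L           A
  init        0.03341     0.05198      0.1659
  Δ           0.01409    0.004695    -0.01409
  eq           0.0475     0.05668      0.1519
  solve Keq expr → x = -0.004695; check Q = 576.6

Direction: reverse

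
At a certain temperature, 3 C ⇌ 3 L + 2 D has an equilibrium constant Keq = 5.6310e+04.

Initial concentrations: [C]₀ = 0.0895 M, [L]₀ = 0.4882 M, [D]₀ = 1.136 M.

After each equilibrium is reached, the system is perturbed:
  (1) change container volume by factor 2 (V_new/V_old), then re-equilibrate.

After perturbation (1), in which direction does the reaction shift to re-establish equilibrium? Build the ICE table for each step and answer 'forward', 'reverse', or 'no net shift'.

Q₀ = 209.5 vs Keq = 5.6310e+04 ⇒ Q<K, forward
Step 1:
                  C         L         D
  Initial    0.0895    0.4882     1.136
  Change    -0.0731    0.0731   0.04874
  Equil      0.0164    0.5613     1.185
  solve Keq expr → x = 0.02437; check Q = 5.6310e+04
Then change container volume by factor 2 (V_new/V_old).
Step 2:
                  C         L         D
  Initial  0.008198    0.2807    0.5924
  Change  -0.002967  0.002967  0.001978
  Equil    0.005231    0.2836    0.5943
  solve Keq expr → x = 9.8915e-04; check Q = 5.6310e+04

Direction: forward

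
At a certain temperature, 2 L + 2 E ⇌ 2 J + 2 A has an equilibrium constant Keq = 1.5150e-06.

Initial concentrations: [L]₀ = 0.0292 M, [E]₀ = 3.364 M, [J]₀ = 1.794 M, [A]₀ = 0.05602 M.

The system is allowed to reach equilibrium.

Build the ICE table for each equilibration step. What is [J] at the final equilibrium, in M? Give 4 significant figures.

Q₀ = 1.047 vs Keq = 1.5150e-06 ⇒ Q>K, reverse
Step 1:
                   L          E          J          A
  Initial     0.0292      3.364      1.794    0.05602
  Change     0.05581    0.05581   -0.05581   -0.05581
  Equil      0.08501       3.42      1.738 2.0588e-04
  solve Keq expr → x = -0.02791; check Q = 1.5150e-06

[J]_eq = 1.738 M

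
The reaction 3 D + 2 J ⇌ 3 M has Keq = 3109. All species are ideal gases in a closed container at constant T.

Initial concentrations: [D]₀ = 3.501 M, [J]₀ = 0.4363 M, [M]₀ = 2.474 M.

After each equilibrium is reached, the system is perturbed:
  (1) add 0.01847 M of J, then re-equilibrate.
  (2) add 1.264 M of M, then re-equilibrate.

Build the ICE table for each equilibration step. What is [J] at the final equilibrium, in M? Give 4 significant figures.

[J]_eq = 0.0337 M

Q₀ = 1.854 vs Keq = 3109 ⇒ Q<K, forward
Step 1:
                   D          J          M
  I            3.501     0.4363      2.474
  C          -0.6244    -0.4163     0.6244
  E            2.877    0.02005      3.098
  solve Keq expr → x = 0.2081; check Q = 3109
Then add 0.01847 M of J.
Step 2:
                   D          J          M
  I            2.877    0.03852      3.098
  C         -0.02688   -0.01792    0.02688
  E             2.85     0.0206      3.125
  solve Keq expr → x = 0.00896; check Q = 3109
Then add 1.264 M of M.
Step 3:
                   D          J          M
  I             2.85     0.0206      4.389
  C          0.01966    0.01311   -0.01966
  E            2.869     0.0337       4.37
  solve Keq expr → x = -0.006553; check Q = 3109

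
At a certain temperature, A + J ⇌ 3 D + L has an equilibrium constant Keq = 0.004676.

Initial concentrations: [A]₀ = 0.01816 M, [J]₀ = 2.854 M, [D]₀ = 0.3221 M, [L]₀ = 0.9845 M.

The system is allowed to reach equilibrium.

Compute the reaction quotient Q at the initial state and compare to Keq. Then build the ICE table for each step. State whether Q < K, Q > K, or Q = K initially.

Q₀ = 0.6348 vs Keq = 0.004676 ⇒ Q>K, reverse
Step 1:
                  A         J         D         L
  init      0.01816     2.854    0.3221    0.9845
  Δ         0.07071   0.07071   -0.2121  -0.07071
  eq        0.08887     2.925      0.11    0.9138
  solve Keq expr → x = -0.07071; check Q = 0.004676

Q₀ = 0.6348; Q > K (proceeds reverse)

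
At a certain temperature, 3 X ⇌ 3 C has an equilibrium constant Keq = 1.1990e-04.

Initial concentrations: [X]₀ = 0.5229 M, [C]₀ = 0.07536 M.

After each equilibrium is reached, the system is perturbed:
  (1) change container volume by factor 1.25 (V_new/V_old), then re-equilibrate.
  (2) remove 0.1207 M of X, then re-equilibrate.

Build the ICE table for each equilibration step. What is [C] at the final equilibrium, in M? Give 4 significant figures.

[C]_eq = 0.01682 M

Q₀ = 0.002993 vs Keq = 1.1990e-04 ⇒ Q>K, reverse
Step 1:
                   X          C
  Initial     0.5229    0.07536
  Change     0.04725   -0.04725
  Equil       0.5701    0.02811
  solve Keq expr → x = -0.01575; check Q = 1.1990e-04
Then change container volume by factor 1.25 (V_new/V_old).
Step 2:
                   X          C
  Initial     0.4561    0.02249
  Change           0          0
  Equil       0.4561    0.02249
  solve Keq expr → x = 0; check Q = 1.1990e-04
Then remove 0.1207 M of X.
Step 3:
                   X          C
  Initial     0.3354    0.02249
  Change    0.005672  -0.005672
  Equil       0.3411    0.01682
  solve Keq expr → x = -0.001891; check Q = 1.1990e-04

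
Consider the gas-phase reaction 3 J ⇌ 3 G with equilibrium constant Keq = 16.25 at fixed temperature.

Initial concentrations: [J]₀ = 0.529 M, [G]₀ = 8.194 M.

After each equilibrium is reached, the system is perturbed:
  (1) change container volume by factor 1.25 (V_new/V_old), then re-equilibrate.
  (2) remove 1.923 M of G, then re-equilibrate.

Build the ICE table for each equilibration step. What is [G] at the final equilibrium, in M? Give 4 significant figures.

[G]_eq = 3.624 M

Q₀ = 3716 vs Keq = 16.25 ⇒ Q>K, reverse
Step 1:
                    J           G
  I             0.529       8.194
  C              1.94       -1.94
  E             2.469       6.254
  solve Keq expr → x = -0.6467; check Q = 16.25
Then change container volume by factor 1.25 (V_new/V_old).
Step 2:
                    J           G
  I             1.975       5.003
  C                 0           0
  E             1.975       5.003
  solve Keq expr → x = 0; check Q = 16.25
Then remove 1.923 M of G.
Step 3:
                    J           G
  I             1.975        3.08
  C           -0.5443      0.5443
  E             1.431       3.624
  solve Keq expr → x = 0.1814; check Q = 16.25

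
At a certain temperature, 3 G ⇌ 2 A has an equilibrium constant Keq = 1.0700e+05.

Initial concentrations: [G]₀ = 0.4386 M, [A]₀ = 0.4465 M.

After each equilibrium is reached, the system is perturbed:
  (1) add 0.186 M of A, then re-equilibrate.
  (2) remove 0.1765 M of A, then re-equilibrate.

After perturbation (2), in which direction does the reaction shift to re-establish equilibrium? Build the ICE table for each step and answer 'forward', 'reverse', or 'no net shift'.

Direction: forward

Q₀ = 2.363 vs Keq = 1.0700e+05 ⇒ Q<K, forward
Step 1:
                  G         A
  Initial    0.4386    0.4465
  Change    -0.4216     0.281
  Equil     0.01704    0.7275
  solve Keq expr → x = 0.1405; check Q = 1.0700e+05
Then add 0.186 M of A.
Step 2:
                  G         A
  Initial   0.01704    0.9135
  Change   0.002766 -0.001844
  Equil      0.0198    0.9117
  solve Keq expr → x = -9.2197e-04; check Q = 1.0700e+05
Then remove 0.1765 M of A.
Step 3:
                  G         A
  Initial    0.0198    0.7352
  Change  -0.002619  0.001746
  Equil     0.01719    0.7369
  solve Keq expr → x = 8.7314e-04; check Q = 1.0700e+05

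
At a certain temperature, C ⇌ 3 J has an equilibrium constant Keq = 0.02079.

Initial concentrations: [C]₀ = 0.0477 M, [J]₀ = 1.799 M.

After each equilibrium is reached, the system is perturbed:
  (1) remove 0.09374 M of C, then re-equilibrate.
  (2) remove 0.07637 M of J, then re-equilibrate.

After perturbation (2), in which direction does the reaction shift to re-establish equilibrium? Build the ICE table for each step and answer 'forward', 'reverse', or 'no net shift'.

Direction: forward

Q₀ = 122.1 vs Keq = 0.02079 ⇒ Q>K, reverse
Step 1:
                    C           J
  init         0.0477       1.799
  Δ            0.5236      -1.571
  eq           0.5713      0.2282
  solve Keq expr → x = -0.5236; check Q = 0.02079
Then remove 0.09374 M of C.
Step 2:
                    C           J
  init         0.4776      0.2282
  Δ          0.004201     -0.0126
  eq           0.4818      0.2156
  solve Keq expr → x = -0.004201; check Q = 0.02079
Then remove 0.07637 M of J.
Step 3:
                    C           J
  init         0.4818      0.1392
  Δ          -0.02423     0.07269
  eq           0.4575      0.2119
  solve Keq expr → x = 0.02423; check Q = 0.02079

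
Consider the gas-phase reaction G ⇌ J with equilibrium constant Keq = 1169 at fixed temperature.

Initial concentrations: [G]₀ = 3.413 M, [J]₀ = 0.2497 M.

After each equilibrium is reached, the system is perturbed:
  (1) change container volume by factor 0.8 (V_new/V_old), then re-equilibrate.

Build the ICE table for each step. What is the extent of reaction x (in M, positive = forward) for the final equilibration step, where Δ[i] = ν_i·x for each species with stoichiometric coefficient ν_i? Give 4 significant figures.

Q₀ = 0.07316 vs Keq = 1169 ⇒ Q<K, forward
Step 1:
                   G          J
  I            3.413     0.2497
  C            -3.41       3.41
  E         0.003131       3.66
  solve Keq expr → x = 3.41; check Q = 1169
Then change container volume by factor 0.8 (V_new/V_old).
Step 2:
                   G          J
  I         0.003913      4.574
  C                0          0
  E         0.003913      4.574
  solve Keq expr → x = 0; check Q = 1169

x = 0 M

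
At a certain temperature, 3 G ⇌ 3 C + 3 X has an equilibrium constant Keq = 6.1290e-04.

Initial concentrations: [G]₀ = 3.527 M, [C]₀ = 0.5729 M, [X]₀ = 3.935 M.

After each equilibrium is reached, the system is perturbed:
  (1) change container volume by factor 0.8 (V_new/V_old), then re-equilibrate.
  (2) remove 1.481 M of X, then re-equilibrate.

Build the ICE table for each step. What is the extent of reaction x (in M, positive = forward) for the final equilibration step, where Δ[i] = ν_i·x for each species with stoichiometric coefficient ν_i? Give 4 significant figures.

Q₀ = 0.2611 vs Keq = 6.1290e-04 ⇒ Q>K, reverse
Step 1:
                   G          C          X
  Initial      3.527     0.5729      3.935
  Change      0.4747    -0.4747    -0.4747
  Equil        4.002    0.09823       3.46
  solve Keq expr → x = -0.1582; check Q = 6.1290e-04
Then change container volume by factor 0.8 (V_new/V_old).
Step 2:
                   G          C          X
  Initial      5.002     0.1228      4.325
  Change     0.02356   -0.02356   -0.02356
  Equil        5.026    0.09924      4.302
  solve Keq expr → x = -0.007852; check Q = 6.1290e-04
Then remove 1.481 M of X.
Step 3:
                   G          C          X
  Initial      5.026    0.09924      2.821
  Change    -0.04814    0.04814    0.04814
  Equil        4.978     0.1474      2.869
  solve Keq expr → x = 0.01605; check Q = 6.1290e-04

x = 0.01605 M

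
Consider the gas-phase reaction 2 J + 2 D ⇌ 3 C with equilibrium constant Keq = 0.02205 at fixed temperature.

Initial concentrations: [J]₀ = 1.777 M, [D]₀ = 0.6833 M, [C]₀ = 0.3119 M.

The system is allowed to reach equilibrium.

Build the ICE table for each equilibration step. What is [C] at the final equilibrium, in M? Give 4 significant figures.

[C]_eq = 0.3175 M

Q₀ = 0.02058 vs Keq = 0.02205 ⇒ Q<K, forward
Step 1:
                  J         D         C
  Initial     1.777    0.6833    0.3119
  Change  -0.003757 -0.003757  0.005636
  Equil       1.773    0.6795    0.3175
  solve Keq expr → x = 0.001879; check Q = 0.02205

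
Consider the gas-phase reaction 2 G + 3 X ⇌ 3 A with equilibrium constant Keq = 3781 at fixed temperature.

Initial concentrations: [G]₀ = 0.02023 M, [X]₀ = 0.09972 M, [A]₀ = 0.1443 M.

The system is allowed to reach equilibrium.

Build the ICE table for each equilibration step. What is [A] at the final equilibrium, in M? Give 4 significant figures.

[A]_eq = 0.1382 M

Q₀ = 7404 vs Keq = 3781 ⇒ Q>K, reverse
Step 1:
                   G          X          A
  Initial    0.02023    0.09972     0.1443
  Change    0.004054   0.006081  -0.006081
  Equil      0.02428     0.1058     0.1382
  solve Keq expr → x = -0.002027; check Q = 3781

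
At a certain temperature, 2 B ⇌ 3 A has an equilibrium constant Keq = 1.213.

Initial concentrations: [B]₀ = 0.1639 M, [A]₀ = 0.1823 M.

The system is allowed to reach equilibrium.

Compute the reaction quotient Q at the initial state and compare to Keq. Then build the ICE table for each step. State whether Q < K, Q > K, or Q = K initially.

Q₀ = 0.2255 vs Keq = 1.213 ⇒ Q<K, forward
Step 1:
                    B           A
  I            0.1639      0.1823
  C          -0.04774      0.0716
  E            0.1162      0.2539
  solve Keq expr → x = 0.02387; check Q = 1.213

Q₀ = 0.2255; Q < K (proceeds forward)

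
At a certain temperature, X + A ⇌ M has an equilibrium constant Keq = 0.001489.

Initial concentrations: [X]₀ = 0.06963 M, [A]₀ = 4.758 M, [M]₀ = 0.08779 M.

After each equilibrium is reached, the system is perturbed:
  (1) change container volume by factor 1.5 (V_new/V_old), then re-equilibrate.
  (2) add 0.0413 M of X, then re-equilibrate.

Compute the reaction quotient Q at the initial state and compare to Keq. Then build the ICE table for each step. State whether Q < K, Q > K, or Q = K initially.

Q₀ = 0.265; Q > K (proceeds reverse)

Q₀ = 0.265 vs Keq = 0.001489 ⇒ Q>K, reverse
Step 1:
                    X           A           M
  I           0.06963       4.758     0.08779
  C           0.08666     0.08666    -0.08666
  E            0.1563       4.845    0.001127
  solve Keq expr → x = -0.08666; check Q = 0.001489
Then change container volume by factor 1.5 (V_new/V_old).
Step 2:
                    X           A           M
  I            0.1042        3.23  7.5163e-04
  C        2.4931e-04  2.4931e-04 -2.4931e-04
  E            0.1044        3.23  5.0233e-04
  solve Keq expr → x = -2.4931e-04; check Q = 0.001489
Then add 0.0413 M of X.
Step 3:
                    X           A           M
  I            0.1457        3.23  5.0233e-04
  C       -1.9764e-04 -1.9764e-04  1.9764e-04
  E            0.1455        3.23  6.9996e-04
  solve Keq expr → x = 1.9764e-04; check Q = 0.001489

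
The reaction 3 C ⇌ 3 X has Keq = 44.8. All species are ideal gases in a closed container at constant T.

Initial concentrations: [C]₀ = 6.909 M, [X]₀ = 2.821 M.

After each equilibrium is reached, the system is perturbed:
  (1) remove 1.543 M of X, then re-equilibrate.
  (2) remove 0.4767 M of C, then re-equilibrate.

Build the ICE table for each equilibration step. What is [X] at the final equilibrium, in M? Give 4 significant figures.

[X]_eq = 6.016 M

Q₀ = 0.06807 vs Keq = 44.8 ⇒ Q<K, forward
Step 1:
                   C          X
  Initial      6.909      2.821
  Change      -4.771      4.771
  Equil        2.138      7.592
  solve Keq expr → x = 1.59; check Q = 44.8
Then remove 1.543 M of X.
Step 2:
                   C          X
  Initial      2.138      6.049
  Change      -0.339      0.339
  Equil        1.799      6.388
  solve Keq expr → x = 0.113; check Q = 44.8
Then remove 0.4767 M of C.
Step 3:
                   C          X
  Initial      1.322      6.388
  Change       0.372     -0.372
  Equil        1.694      6.016
  solve Keq expr → x = -0.124; check Q = 44.8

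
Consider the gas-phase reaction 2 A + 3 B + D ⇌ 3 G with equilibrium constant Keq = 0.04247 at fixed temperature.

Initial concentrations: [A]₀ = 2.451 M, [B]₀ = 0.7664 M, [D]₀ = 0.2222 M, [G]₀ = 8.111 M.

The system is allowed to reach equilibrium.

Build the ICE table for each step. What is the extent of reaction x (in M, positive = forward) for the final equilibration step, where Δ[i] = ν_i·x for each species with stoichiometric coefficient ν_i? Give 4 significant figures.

Q₀ = 888 vs Keq = 0.04247 ⇒ Q>K, reverse
Step 1:
                  A         B         D         G
  init        2.451    0.7664    0.2222     8.111
  Δ           2.309     3.464     1.155    -3.464
  eq           4.76     4.231     1.377     4.647
  solve Keq expr → x = -1.155; check Q = 0.04247

x = -1.155 M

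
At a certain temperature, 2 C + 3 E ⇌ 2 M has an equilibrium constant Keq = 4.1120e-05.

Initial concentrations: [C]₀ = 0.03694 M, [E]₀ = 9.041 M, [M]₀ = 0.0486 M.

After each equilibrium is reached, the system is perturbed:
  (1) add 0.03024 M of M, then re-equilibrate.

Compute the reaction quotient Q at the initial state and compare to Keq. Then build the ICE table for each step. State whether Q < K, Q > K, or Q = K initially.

Q₀ = 0.002342; Q > K (proceeds reverse)

Q₀ = 0.002342 vs Keq = 4.1120e-05 ⇒ Q>K, reverse
Step 1:
                   C          E          M
  Initial    0.03694      9.041     0.0486
  Change     0.03581    0.05371   -0.03581
  Equil      0.07275      9.095    0.01279
  solve Keq expr → x = -0.0179; check Q = 4.1120e-05
Then add 0.03024 M of M.
Step 2:
                   C          E          M
  Initial    0.07275      9.095    0.04303
  Change     0.02562    0.03844   -0.02562
  Equil      0.09837      9.133    0.01741
  solve Keq expr → x = -0.01281; check Q = 4.1120e-05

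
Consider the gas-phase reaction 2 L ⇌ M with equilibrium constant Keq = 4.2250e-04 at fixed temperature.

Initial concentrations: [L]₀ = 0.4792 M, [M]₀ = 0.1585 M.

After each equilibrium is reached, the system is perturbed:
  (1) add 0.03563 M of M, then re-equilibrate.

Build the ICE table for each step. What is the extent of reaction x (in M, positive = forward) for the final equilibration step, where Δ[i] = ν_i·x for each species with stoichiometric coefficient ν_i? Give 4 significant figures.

Q₀ = 0.6902 vs Keq = 4.2250e-04 ⇒ Q>K, reverse
Step 1:
                    L           M
  init         0.4792      0.1585
  Δ            0.3165     -0.1582
  eq           0.7957  2.6748e-04
  solve Keq expr → x = -0.1582; check Q = 4.2250e-04
Then add 0.03563 M of M.
Step 2:
                    L           M
  init         0.7957      0.0359
  Δ           0.07116    -0.03558
  eq           0.8668  3.1746e-04
  solve Keq expr → x = -0.03558; check Q = 4.2250e-04

x = -0.03558 M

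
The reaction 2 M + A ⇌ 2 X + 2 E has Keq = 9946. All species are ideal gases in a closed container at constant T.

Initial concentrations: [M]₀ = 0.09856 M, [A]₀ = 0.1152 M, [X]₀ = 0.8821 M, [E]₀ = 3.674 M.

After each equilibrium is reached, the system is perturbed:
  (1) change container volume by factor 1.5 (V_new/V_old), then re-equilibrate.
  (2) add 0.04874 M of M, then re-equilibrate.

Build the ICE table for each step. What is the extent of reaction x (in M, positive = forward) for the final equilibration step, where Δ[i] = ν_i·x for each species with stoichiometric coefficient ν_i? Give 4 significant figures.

x = 0.01776 M

Q₀ = 9386 vs Keq = 9946 ⇒ Q<K, forward
Step 1:
                    M           A           X           E
  Initial     0.09856      0.1152      0.8821       3.674
  Change    -0.002095   -0.001048    0.002095    0.002095
  Equil       0.09646      0.1142      0.8842       3.676
  solve Keq expr → x = 0.001048; check Q = 9946
Then change container volume by factor 1.5 (V_new/V_old).
Step 2:
                    M           A           X           E
  Initial     0.06431      0.0761      0.5895       2.451
  Change    -0.009113   -0.004557    0.009113    0.009113
  Equil        0.0552     0.07155      0.5986        2.46
  solve Keq expr → x = 0.004557; check Q = 9946
Then add 0.04874 M of M.
Step 3:
                    M           A           X           E
  Initial      0.1039     0.07155      0.5986        2.46
  Change     -0.03552    -0.01776     0.03552     0.03552
  Equil       0.06841     0.05378      0.6341       2.495
  solve Keq expr → x = 0.01776; check Q = 9946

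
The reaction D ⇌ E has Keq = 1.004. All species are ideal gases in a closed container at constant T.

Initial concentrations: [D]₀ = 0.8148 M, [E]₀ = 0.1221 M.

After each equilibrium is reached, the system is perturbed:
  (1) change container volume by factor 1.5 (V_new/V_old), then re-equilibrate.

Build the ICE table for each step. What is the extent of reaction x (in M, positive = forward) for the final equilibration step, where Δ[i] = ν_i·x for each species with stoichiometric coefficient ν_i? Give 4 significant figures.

Q₀ = 0.1499 vs Keq = 1.004 ⇒ Q<K, forward
Step 1:
                  D         E
  init       0.8148    0.1221
  Δ         -0.3473    0.3473
  eq         0.4675    0.4694
  solve Keq expr → x = 0.3473; check Q = 1.004
Then change container volume by factor 1.5 (V_new/V_old).
Step 2:
                  D         E
  init       0.3117    0.3129
  Δ               0         0
  eq         0.3117    0.3129
  solve Keq expr → x = 0; check Q = 1.004

x = 0 M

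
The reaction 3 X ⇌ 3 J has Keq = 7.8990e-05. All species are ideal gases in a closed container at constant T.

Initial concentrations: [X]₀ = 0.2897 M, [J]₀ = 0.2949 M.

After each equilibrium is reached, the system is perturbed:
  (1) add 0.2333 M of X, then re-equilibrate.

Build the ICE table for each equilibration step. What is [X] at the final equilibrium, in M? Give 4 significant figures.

[X]_eq = 0.7843 M

Q₀ = 1.055 vs Keq = 7.8990e-05 ⇒ Q>K, reverse
Step 1:
                    X           J
  I            0.2897      0.2949
  C            0.2708     -0.2708
  E            0.5605     0.02405
  solve Keq expr → x = -0.09028; check Q = 7.8990e-05
Then add 0.2333 M of X.
Step 2:
                    X           J
  I            0.7938     0.02405
  C         -0.009598    0.009598
  E            0.7843     0.03365
  solve Keq expr → x = 0.003199; check Q = 7.8990e-05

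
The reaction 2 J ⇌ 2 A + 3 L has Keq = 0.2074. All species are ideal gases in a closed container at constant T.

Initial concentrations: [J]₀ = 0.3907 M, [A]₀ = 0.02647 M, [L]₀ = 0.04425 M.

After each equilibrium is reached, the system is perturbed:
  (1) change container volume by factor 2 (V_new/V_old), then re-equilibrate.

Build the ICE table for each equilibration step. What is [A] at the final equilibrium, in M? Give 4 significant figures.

Q₀ = 3.9770e-07 vs Keq = 0.2074 ⇒ Q<K, forward
Step 1:
                    J           A           L
  Initial      0.3907     0.02647     0.04425
  Change      -0.2401      0.2401      0.3602
  Equil        0.1506      0.2666      0.4044
  solve Keq expr → x = 0.1201; check Q = 0.2074
Then change container volume by factor 2 (V_new/V_old).
Step 2:
                    J           A           L
  Initial     0.07529      0.1333      0.2022
  Change     -0.03072     0.03072     0.04608
  Equil       0.04456       0.164      0.2483
  solve Keq expr → x = 0.01536; check Q = 0.2074

[A]_eq = 0.164 M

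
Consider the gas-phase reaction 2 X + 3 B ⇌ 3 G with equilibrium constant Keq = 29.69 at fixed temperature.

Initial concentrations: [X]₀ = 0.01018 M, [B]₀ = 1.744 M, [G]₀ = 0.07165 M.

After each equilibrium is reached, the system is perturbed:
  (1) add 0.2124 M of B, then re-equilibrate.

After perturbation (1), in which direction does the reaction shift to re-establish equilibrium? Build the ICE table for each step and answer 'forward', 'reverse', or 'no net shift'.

Q₀ = 0.6691 vs Keq = 29.69 ⇒ Q<K, forward
Step 1:
                    X           B           G
  Initial     0.01018       1.744     0.07165
  Change     -0.00822    -0.01233     0.01233
  Equil       0.00196       1.732     0.08398
  solve Keq expr → x = 0.00411; check Q = 29.69
Then add 0.2124 M of B.
Step 2:
                    X           B           G
  Initial     0.00196       1.944     0.08398
  Change  -2.9850e-04 -4.4776e-04  4.4776e-04
  Equil      0.001662       1.944     0.08443
  solve Keq expr → x = 1.4925e-04; check Q = 29.69

Direction: forward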